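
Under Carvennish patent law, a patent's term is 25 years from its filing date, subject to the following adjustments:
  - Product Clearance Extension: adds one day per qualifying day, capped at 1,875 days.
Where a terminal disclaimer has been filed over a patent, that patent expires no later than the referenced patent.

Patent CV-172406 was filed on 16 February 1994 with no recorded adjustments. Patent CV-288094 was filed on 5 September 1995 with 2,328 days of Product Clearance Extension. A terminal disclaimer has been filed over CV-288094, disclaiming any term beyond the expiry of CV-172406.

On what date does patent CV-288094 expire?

2019-02-16

Natural term of CV-288094:
  Base: filing + 25 years → 5 September 2020.
  Product Clearance Extension: 2328 days claimed exceeds the 1875-day cap, so +1875 days → 24 October 2025.
Expiry of referenced patent CV-172406:
  Base: filing + 25 years → 16 February 2019.
Terminal disclaimer: CV-288094 expires on the earlier of 24 October 2025 and 16 February 2019.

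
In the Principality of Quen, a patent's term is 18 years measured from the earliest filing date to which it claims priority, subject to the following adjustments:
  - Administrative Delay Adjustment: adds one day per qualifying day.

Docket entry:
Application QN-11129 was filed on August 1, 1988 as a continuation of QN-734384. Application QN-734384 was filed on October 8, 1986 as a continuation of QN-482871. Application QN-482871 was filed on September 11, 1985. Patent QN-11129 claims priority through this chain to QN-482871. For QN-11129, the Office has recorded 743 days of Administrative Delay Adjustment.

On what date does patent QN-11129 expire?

September 23, 2005

Earliest priority filing: 11 September 1985.
Base term: 11 September 1985 + 18 years → 11 September 2003.
Administrative Delay Adjustment: +743 days → 23 September 2005.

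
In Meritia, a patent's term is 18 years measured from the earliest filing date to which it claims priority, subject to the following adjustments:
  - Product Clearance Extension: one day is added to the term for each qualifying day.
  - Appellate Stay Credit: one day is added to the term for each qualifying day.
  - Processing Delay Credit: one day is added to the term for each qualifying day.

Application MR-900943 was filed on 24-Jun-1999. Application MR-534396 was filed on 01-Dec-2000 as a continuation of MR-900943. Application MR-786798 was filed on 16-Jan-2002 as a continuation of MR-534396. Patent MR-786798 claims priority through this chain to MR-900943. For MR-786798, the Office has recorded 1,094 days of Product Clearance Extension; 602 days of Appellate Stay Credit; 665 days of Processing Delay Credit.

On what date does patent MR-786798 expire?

Earliest priority filing: 24 June 1999.
Base term: 24 June 1999 + 18 years → 24 June 2017.
Product Clearance Extension: +1094 days → 22 June 2020.
Appellate Stay Credit: +602 days → 14 February 2022.
Processing Delay Credit: +665 days → 11 December 2023.

December 11, 2023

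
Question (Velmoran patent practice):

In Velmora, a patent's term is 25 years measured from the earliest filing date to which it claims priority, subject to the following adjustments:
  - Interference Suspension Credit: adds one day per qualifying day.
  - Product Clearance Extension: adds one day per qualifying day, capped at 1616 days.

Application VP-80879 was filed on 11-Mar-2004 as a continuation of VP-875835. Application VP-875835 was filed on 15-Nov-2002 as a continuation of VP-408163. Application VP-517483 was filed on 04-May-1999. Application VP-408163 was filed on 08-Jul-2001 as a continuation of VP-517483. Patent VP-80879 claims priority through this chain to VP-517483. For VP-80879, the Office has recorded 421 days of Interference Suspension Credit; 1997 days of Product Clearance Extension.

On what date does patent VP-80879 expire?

December 1, 2029

Earliest priority filing: 4 May 1999.
Base term: 4 May 1999 + 25 years → 4 May 2024.
Interference Suspension Credit: +421 days → 29 June 2025.
Product Clearance Extension: 1997 days claimed exceeds the 1616-day cap, so +1616 days → 1 December 2029.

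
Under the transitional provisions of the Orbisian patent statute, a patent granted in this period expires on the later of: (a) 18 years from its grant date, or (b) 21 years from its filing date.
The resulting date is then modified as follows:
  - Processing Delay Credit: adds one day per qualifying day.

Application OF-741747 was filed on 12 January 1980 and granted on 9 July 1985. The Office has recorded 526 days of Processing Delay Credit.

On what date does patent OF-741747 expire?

(a) grant + 18 years → 9 July 2003.
(b) filing + 21 years → 12 January 2001.
Later of the two: 9 July 2003.
Processing Delay Credit: +526 days → 16 December 2004.

December 16, 2004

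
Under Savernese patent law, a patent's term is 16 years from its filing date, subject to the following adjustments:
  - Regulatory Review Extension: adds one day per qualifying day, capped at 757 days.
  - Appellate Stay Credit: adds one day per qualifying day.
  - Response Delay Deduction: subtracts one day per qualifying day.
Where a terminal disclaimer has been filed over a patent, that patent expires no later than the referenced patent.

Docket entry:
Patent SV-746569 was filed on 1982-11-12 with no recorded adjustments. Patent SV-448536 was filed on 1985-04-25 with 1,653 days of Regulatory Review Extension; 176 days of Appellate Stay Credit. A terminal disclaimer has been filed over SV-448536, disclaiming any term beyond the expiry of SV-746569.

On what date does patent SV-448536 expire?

Natural term of SV-448536:
  Base: filing + 16 years → 25 April 2001.
  Regulatory Review Extension: 1653 days claimed exceeds the 757-day cap, so +757 days → 22 May 2003.
  Appellate Stay Credit: +176 days → 14 November 2003.
Expiry of referenced patent SV-746569:
  Base: filing + 16 years → 12 November 1998.
Terminal disclaimer: SV-448536 expires on the earlier of 14 November 2003 and 12 November 1998.

1998-11-12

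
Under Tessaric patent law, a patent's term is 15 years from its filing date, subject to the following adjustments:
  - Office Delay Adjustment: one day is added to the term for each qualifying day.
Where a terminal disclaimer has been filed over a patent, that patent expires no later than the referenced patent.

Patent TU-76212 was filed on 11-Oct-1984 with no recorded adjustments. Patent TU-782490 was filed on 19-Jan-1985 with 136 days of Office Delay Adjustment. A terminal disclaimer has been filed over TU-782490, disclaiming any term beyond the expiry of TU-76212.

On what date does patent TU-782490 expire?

1999-10-11

Natural term of TU-782490:
  Base: filing + 15 years → 19 January 2000.
  Office Delay Adjustment: +136 days → 3 June 2000.
Expiry of referenced patent TU-76212:
  Base: filing + 15 years → 11 October 1999.
Terminal disclaimer: TU-782490 expires on the earlier of 3 June 2000 and 11 October 1999.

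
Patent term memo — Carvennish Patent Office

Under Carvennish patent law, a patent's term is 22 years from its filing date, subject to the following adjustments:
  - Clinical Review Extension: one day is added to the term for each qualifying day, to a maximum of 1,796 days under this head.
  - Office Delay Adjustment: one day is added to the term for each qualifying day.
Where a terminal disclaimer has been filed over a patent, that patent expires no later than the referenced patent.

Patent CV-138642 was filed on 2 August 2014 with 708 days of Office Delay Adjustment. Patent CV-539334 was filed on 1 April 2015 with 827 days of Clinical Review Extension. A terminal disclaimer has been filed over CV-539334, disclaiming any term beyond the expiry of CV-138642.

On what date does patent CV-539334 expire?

Natural term of CV-539334:
  Base: filing + 22 years → 1 April 2037.
  Clinical Review Extension: 827 days (within the 1796-day cap) → +827 days → 7 July 2039.
Expiry of referenced patent CV-138642:
  Base: filing + 22 years → 2 August 2036.
  Office Delay Adjustment: +708 days → 11 July 2038.
Terminal disclaimer: CV-539334 expires on the earlier of 7 July 2039 and 11 July 2038.

2038-07-11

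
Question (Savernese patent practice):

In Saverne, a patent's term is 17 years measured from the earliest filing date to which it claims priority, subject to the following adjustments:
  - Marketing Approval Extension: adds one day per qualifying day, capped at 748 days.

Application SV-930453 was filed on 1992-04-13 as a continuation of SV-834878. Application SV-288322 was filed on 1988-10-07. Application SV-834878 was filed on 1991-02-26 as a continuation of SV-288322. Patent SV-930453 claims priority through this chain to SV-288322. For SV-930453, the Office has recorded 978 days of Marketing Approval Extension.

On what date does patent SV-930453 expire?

October 25, 2007

Earliest priority filing: 7 October 1988.
Base term: 7 October 1988 + 17 years → 7 October 2005.
Marketing Approval Extension: 978 days claimed exceeds the 748-day cap, so +748 days → 25 October 2007.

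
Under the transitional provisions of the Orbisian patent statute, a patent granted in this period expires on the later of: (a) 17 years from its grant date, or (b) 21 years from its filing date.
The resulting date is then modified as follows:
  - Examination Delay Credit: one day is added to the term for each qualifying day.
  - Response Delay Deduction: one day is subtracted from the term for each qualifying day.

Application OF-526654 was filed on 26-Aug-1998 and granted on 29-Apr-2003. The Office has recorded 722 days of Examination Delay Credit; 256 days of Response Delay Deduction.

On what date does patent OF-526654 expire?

2021-08-08

(a) grant + 17 years → 29 April 2020.
(b) filing + 21 years → 26 August 2019.
Later of the two: 29 April 2020.
Examination Delay Credit: +722 days → 21 April 2022.
Response Delay Deduction: −256 days → 8 August 2021.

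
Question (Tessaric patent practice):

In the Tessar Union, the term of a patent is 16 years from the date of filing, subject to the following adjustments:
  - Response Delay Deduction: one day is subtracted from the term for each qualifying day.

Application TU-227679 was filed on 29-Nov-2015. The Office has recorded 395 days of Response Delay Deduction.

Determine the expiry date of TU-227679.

Base term: filing date + 16 years → 29 November 2031.
Response Delay Deduction: −395 days → 30 October 2030.

October 30, 2030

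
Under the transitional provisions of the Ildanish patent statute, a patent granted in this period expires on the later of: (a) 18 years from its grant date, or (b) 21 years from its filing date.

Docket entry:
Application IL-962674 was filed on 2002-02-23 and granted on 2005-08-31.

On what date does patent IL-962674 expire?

(a) grant + 18 years → 31 August 2023.
(b) filing + 21 years → 23 February 2023.
Later of the two: 31 August 2023.

August 31, 2023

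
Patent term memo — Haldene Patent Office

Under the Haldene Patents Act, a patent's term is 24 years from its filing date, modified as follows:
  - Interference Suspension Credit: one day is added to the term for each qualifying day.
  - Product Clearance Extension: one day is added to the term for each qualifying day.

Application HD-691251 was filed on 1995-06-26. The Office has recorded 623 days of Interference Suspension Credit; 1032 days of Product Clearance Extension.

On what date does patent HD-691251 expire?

January 6, 2024

Base term: filing date + 24 years → 26 June 2019.
Interference Suspension Credit: +623 days → 10 March 2021.
Product Clearance Extension: +1032 days → 6 January 2024.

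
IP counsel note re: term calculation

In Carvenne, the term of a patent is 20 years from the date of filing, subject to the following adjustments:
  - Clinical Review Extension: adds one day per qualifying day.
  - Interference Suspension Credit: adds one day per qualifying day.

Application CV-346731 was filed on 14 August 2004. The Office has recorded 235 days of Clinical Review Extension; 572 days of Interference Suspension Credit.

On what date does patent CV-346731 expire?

Base term: filing date + 20 years → 14 August 2024.
Clinical Review Extension: +235 days → 6 April 2025.
Interference Suspension Credit: +572 days → 30 October 2026.

October 30, 2026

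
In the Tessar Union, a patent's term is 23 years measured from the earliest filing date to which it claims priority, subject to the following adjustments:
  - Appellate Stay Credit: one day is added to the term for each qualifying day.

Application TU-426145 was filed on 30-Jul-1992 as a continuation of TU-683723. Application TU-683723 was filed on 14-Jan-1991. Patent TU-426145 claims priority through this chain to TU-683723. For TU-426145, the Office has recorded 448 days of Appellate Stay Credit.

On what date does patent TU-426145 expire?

Earliest priority filing: 14 January 1991.
Base term: 14 January 1991 + 23 years → 14 January 2014.
Appellate Stay Credit: +448 days → 7 April 2015.

April 7, 2015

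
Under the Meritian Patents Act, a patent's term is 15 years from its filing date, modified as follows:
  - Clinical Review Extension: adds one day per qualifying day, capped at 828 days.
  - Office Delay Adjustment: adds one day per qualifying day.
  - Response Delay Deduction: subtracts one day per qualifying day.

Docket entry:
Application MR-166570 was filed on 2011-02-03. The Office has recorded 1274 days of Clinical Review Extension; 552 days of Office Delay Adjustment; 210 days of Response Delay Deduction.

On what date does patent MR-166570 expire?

April 18, 2029

Base term: filing date + 15 years → 3 February 2026.
Clinical Review Extension: 1274 days claimed exceeds the 828-day cap, so +828 days → 11 May 2028.
Office Delay Adjustment: +552 days → 14 November 2029.
Response Delay Deduction: −210 days → 18 April 2029.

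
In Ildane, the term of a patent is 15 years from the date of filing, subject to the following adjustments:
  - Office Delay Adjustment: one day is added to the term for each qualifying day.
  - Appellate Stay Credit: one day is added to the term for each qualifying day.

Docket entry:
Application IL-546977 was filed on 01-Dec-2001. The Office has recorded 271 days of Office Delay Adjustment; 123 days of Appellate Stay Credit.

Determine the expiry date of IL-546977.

December 30, 2017

Base term: filing date + 15 years → 1 December 2016.
Office Delay Adjustment: +271 days → 29 August 2017.
Appellate Stay Credit: +123 days → 30 December 2017.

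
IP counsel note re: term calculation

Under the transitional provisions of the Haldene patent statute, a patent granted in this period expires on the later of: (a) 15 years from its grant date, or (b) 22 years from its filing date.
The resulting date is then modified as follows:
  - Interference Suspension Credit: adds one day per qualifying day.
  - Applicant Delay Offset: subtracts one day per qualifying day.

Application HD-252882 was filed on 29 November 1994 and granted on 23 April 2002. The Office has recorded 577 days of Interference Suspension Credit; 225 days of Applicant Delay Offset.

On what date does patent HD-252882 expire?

(a) grant + 15 years → 23 April 2017.
(b) filing + 22 years → 29 November 2016.
Later of the two: 23 April 2017.
Interference Suspension Credit: +577 days → 21 November 2018.
Applicant Delay Offset: −225 days → 10 April 2018.

April 10, 2018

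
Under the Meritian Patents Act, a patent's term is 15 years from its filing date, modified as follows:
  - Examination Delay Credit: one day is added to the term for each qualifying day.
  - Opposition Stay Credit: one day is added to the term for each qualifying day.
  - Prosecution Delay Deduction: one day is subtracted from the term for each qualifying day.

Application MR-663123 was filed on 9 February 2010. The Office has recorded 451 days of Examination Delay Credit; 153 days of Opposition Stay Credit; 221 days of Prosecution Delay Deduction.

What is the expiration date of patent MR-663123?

February 27, 2026

Base term: filing date + 15 years → 9 February 2025.
Examination Delay Credit: +451 days → 6 May 2026.
Opposition Stay Credit: +153 days → 6 October 2026.
Prosecution Delay Deduction: −221 days → 27 February 2026.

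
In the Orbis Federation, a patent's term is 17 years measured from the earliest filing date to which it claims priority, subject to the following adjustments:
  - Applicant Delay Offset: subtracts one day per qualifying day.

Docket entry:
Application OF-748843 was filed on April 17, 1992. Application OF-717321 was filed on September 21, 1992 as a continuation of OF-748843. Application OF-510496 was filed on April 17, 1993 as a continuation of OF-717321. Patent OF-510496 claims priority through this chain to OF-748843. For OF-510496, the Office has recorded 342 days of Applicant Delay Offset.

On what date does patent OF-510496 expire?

Earliest priority filing: 17 April 1992.
Base term: 17 April 1992 + 17 years → 17 April 2009.
Applicant Delay Offset: −342 days → 10 May 2008.

2008-05-10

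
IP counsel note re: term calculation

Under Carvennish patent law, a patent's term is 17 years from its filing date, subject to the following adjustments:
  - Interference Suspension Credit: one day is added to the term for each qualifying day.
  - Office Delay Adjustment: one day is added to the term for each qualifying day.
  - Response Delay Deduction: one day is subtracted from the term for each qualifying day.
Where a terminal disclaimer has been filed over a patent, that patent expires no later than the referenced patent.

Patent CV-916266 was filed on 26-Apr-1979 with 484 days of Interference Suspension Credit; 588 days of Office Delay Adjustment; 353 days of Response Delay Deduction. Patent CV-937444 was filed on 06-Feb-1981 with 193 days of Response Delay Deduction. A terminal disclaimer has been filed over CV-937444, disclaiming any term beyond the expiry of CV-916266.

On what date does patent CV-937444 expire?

1997-07-28

Natural term of CV-937444:
  Base: filing + 17 years → 6 February 1998.
  Response Delay Deduction: −193 days → 28 July 1997.
Expiry of referenced patent CV-916266:
  Base: filing + 17 years → 26 April 1996.
  Interference Suspension Credit: +484 days → 23 August 1997.
  Office Delay Adjustment: +588 days → 3 April 1999.
  Response Delay Deduction: −353 days → 15 April 1998.
Terminal disclaimer: CV-937444 expires on the earlier of 28 July 1997 and 15 April 1998.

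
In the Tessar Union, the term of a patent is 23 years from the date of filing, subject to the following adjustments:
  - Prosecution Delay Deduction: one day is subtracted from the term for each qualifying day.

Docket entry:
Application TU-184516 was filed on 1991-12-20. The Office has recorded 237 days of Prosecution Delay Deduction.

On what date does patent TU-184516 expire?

2014-04-27

Base term: filing date + 23 years → 20 December 2014.
Prosecution Delay Deduction: −237 days → 27 April 2014.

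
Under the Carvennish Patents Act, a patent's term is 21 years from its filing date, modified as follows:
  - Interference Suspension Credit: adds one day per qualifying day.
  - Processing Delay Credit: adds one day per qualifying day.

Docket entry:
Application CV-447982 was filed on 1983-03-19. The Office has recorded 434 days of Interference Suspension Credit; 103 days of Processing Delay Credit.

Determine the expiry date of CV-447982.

Base term: filing date + 21 years → 19 March 2004.
Interference Suspension Credit: +434 days → 27 May 2005.
Processing Delay Credit: +103 days → 7 September 2005.

September 7, 2005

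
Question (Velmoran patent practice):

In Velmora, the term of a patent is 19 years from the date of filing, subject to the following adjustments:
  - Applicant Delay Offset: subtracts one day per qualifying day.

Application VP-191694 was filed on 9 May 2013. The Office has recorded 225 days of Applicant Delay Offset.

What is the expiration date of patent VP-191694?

Base term: filing date + 19 years → 9 May 2032.
Applicant Delay Offset: −225 days → 27 September 2031.

September 27, 2031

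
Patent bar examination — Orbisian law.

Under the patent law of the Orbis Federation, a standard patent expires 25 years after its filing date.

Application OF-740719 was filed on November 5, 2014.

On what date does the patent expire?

Filing date + 25 years → 5 November 2039.

2039-11-05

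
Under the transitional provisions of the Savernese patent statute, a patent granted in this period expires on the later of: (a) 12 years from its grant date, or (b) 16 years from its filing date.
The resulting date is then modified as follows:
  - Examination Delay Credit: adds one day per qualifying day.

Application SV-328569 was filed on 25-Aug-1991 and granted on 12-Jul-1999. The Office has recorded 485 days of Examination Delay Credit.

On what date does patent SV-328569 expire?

(a) grant + 12 years → 12 July 2011.
(b) filing + 16 years → 25 August 2007.
Later of the two: 12 July 2011.
Examination Delay Credit: +485 days → 8 November 2012.

2012-11-08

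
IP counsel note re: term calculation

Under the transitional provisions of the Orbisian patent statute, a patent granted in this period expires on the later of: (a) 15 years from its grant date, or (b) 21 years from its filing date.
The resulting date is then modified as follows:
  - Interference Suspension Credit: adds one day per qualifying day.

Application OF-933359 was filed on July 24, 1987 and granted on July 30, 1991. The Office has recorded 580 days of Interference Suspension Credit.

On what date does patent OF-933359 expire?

(a) grant + 15 years → 30 July 2006.
(b) filing + 21 years → 24 July 2008.
Later of the two: 24 July 2008.
Interference Suspension Credit: +580 days → 24 February 2010.

February 24, 2010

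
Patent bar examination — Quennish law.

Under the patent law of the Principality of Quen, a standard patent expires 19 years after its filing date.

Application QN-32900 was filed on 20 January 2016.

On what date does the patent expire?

Filing date + 19 years → 20 January 2035.

January 20, 2035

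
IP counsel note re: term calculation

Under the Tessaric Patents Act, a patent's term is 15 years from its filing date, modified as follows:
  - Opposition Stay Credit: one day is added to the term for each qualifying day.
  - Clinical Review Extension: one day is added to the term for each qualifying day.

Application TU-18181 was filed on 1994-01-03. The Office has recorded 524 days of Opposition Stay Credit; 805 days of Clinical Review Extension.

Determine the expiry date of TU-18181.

2012-08-24

Base term: filing date + 15 years → 3 January 2009.
Opposition Stay Credit: +524 days → 11 June 2010.
Clinical Review Extension: +805 days → 24 August 2012.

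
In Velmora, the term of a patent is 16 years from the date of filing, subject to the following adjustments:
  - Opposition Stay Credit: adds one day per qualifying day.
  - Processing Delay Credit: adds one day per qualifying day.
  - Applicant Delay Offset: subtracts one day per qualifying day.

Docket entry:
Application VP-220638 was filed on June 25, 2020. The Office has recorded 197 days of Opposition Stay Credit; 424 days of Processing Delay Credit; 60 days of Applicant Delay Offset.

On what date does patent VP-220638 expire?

January 7, 2038

Base term: filing date + 16 years → 25 June 2036.
Opposition Stay Credit: +197 days → 8 January 2037.
Processing Delay Credit: +424 days → 8 March 2038.
Applicant Delay Offset: −60 days → 7 January 2038.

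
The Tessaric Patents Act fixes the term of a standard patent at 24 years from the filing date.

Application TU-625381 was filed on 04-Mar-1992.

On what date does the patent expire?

2016-03-04

Filing date + 24 years → 4 March 2016.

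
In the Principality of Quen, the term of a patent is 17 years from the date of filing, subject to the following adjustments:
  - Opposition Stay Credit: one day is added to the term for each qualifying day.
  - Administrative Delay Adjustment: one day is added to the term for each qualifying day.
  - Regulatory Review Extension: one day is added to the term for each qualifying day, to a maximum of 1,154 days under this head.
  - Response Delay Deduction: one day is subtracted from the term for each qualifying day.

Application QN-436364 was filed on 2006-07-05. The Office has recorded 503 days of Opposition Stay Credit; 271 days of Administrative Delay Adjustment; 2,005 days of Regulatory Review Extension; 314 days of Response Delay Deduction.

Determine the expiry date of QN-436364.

Base term: filing date + 17 years → 5 July 2023.
Opposition Stay Credit: +503 days → 19 November 2024.
Administrative Delay Adjustment: +271 days → 17 August 2025.
Regulatory Review Extension: 2005 days claimed exceeds the 1154-day cap, so +1154 days → 14 October 2028.
Response Delay Deduction: −314 days → 5 December 2027.

December 5, 2027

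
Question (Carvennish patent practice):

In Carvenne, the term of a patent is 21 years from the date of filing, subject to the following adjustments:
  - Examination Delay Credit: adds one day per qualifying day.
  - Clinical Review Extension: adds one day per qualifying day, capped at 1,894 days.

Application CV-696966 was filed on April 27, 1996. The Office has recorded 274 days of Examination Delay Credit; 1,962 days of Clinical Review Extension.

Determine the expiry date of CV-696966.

Base term: filing date + 21 years → 27 April 2017.
Examination Delay Credit: +274 days → 26 January 2018.
Clinical Review Extension: 1962 days claimed exceeds the 1894-day cap, so +1894 days → 4 April 2023.

2023-04-04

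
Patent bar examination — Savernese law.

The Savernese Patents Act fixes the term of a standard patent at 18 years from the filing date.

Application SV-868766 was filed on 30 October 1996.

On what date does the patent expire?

October 30, 2014

Filing date + 18 years → 30 October 2014.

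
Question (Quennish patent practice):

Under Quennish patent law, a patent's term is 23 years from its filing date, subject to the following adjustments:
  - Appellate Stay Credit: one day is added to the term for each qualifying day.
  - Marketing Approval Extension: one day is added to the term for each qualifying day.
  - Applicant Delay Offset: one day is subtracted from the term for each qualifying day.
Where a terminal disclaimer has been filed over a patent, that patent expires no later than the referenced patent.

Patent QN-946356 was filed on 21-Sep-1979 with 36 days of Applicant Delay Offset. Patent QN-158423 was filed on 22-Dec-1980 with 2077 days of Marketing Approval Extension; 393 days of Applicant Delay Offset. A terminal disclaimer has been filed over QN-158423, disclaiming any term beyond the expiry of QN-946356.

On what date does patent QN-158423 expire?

Natural term of QN-158423:
  Base: filing + 23 years → 22 December 2003.
  Marketing Approval Extension: +2077 days → 29 August 2009.
  Applicant Delay Offset: −393 days → 1 August 2008.
Expiry of referenced patent QN-946356:
  Base: filing + 23 years → 21 September 2002.
  Applicant Delay Offset: −36 days → 16 August 2002.
Terminal disclaimer: QN-158423 expires on the earlier of 1 August 2008 and 16 August 2002.

August 16, 2002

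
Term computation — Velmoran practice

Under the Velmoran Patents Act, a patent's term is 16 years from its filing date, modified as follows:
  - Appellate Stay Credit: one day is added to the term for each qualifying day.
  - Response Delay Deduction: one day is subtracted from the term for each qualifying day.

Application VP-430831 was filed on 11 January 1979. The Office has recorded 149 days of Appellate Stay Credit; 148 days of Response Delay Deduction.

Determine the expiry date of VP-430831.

Base term: filing date + 16 years → 11 January 1995.
Appellate Stay Credit: +149 days → 9 June 1995.
Response Delay Deduction: −148 days → 12 January 1995.

January 12, 1995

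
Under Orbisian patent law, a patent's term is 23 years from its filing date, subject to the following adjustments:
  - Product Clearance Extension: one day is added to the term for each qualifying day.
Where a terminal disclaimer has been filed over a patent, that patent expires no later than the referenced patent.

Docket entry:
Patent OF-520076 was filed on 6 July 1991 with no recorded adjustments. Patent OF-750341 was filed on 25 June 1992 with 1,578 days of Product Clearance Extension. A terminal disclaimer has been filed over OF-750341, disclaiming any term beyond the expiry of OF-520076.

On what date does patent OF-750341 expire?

Natural term of OF-750341:
  Base: filing + 23 years → 25 June 2015.
  Product Clearance Extension: +1578 days → 20 October 2019.
Expiry of referenced patent OF-520076:
  Base: filing + 23 years → 6 July 2014.
Terminal disclaimer: OF-750341 expires on the earlier of 20 October 2019 and 6 July 2014.

July 6, 2014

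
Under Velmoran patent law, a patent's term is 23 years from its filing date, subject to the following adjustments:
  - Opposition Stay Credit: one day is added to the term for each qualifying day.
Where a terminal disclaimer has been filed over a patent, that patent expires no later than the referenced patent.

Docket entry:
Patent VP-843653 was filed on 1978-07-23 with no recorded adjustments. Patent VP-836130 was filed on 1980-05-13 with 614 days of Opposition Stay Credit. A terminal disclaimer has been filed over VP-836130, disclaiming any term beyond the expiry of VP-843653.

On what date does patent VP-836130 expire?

2001-07-23

Natural term of VP-836130:
  Base: filing + 23 years → 13 May 2003.
  Opposition Stay Credit: +614 days → 16 January 2005.
Expiry of referenced patent VP-843653:
  Base: filing + 23 years → 23 July 2001.
Terminal disclaimer: VP-836130 expires on the earlier of 16 January 2005 and 23 July 2001.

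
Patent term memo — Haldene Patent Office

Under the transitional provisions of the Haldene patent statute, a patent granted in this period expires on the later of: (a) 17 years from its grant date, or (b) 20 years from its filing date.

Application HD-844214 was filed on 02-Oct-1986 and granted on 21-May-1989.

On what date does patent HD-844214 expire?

2006-10-02

(a) grant + 17 years → 21 May 2006.
(b) filing + 20 years → 2 October 2006.
Later of the two: 2 October 2006.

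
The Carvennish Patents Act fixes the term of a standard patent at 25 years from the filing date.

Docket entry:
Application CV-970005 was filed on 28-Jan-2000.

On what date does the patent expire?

2025-01-28

Filing date + 25 years → 28 January 2025.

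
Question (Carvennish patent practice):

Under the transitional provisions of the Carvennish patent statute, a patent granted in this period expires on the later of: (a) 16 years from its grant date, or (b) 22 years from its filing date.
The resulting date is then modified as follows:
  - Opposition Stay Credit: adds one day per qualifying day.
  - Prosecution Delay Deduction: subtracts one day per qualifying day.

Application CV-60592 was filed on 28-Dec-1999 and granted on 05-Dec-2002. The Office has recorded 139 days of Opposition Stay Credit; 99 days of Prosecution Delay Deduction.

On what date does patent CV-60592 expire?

(a) grant + 16 years → 5 December 2018.
(b) filing + 22 years → 28 December 2021.
Later of the two: 28 December 2021.
Opposition Stay Credit: +139 days → 16 May 2022.
Prosecution Delay Deduction: −99 days → 6 February 2022.

February 6, 2022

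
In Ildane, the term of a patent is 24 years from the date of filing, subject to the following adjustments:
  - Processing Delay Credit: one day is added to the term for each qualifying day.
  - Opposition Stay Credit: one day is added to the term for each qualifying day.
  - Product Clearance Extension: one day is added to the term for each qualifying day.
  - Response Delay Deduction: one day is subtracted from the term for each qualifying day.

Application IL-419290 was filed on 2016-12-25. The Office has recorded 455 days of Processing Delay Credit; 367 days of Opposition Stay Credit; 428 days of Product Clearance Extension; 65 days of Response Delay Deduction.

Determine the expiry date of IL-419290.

Base term: filing date + 24 years → 25 December 2040.
Processing Delay Credit: +455 days → 25 March 2042.
Opposition Stay Credit: +367 days → 27 March 2043.
Product Clearance Extension: +428 days → 28 May 2044.
Response Delay Deduction: −65 days → 24 March 2044.

March 24, 2044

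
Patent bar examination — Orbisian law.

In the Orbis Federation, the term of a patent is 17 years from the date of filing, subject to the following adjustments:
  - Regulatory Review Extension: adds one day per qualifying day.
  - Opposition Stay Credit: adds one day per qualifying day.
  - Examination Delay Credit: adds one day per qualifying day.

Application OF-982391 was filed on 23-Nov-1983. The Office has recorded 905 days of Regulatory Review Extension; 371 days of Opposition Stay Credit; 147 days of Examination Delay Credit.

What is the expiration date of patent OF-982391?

Base term: filing date + 17 years → 23 November 2000.
Regulatory Review Extension: +905 days → 17 May 2003.
Opposition Stay Credit: +371 days → 22 May 2004.
Examination Delay Credit: +147 days → 16 October 2004.

2004-10-16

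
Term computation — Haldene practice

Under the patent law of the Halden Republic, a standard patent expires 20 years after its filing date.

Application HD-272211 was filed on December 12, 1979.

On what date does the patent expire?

December 12, 1999

Filing date + 20 years → 12 December 1999.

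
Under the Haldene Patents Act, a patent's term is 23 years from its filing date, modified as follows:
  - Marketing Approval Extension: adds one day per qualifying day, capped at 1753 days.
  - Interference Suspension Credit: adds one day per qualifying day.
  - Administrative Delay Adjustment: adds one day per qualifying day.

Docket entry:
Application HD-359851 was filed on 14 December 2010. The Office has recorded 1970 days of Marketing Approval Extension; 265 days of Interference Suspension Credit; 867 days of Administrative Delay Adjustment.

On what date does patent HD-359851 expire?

Base term: filing date + 23 years → 14 December 2033.
Marketing Approval Extension: 1970 days claimed exceeds the 1753-day cap, so +1753 days → 2 October 2038.
Interference Suspension Credit: +265 days → 24 June 2039.
Administrative Delay Adjustment: +867 days → 7 November 2041.

2041-11-07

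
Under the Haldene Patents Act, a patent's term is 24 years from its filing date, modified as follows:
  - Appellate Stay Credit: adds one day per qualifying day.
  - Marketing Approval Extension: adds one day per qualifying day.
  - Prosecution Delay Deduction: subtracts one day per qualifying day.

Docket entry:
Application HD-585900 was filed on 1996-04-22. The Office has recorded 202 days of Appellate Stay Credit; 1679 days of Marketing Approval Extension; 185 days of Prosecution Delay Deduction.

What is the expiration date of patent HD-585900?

Base term: filing date + 24 years → 22 April 2020.
Appellate Stay Credit: +202 days → 10 November 2020.
Marketing Approval Extension: +1679 days → 16 June 2025.
Prosecution Delay Deduction: −185 days → 13 December 2024.

December 13, 2024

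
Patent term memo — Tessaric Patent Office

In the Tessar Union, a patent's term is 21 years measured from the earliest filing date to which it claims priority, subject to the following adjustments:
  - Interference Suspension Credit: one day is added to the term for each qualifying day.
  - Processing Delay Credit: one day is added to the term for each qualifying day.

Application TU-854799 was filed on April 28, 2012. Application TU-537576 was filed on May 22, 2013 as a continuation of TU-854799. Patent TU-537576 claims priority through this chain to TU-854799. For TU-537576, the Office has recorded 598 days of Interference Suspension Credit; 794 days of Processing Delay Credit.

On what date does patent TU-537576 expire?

February 18, 2037

Earliest priority filing: 28 April 2012.
Base term: 28 April 2012 + 21 years → 28 April 2033.
Interference Suspension Credit: +598 days → 17 December 2034.
Processing Delay Credit: +794 days → 18 February 2037.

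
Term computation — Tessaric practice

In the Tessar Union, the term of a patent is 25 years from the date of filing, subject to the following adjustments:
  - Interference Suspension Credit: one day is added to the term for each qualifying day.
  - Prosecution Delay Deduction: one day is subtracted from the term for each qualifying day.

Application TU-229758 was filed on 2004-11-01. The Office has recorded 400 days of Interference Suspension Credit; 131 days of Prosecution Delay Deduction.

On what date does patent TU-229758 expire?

Base term: filing date + 25 years → 1 November 2029.
Interference Suspension Credit: +400 days → 6 December 2030.
Prosecution Delay Deduction: −131 days → 28 July 2030.

July 28, 2030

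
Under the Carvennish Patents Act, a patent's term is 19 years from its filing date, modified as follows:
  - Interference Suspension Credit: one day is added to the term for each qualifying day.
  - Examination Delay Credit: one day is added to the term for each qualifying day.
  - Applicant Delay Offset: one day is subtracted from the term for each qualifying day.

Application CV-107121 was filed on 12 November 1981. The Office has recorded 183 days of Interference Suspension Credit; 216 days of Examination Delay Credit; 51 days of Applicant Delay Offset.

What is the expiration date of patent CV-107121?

October 26, 2001

Base term: filing date + 19 years → 12 November 2000.
Interference Suspension Credit: +183 days → 14 May 2001.
Examination Delay Credit: +216 days → 16 December 2001.
Applicant Delay Offset: −51 days → 26 October 2001.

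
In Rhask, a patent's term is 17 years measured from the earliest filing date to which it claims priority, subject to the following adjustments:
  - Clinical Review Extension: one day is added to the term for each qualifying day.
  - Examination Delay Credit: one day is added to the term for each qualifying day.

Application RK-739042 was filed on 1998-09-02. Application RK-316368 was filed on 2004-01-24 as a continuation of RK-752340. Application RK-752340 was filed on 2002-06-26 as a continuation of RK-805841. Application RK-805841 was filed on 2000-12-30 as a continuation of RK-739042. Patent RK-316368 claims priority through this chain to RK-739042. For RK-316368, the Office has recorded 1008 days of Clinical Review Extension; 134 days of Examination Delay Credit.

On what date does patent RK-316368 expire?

Earliest priority filing: 2 September 1998.
Base term: 2 September 1998 + 17 years → 2 September 2015.
Clinical Review Extension: +1008 days → 6 June 2018.
Examination Delay Credit: +134 days → 18 October 2018.

2018-10-18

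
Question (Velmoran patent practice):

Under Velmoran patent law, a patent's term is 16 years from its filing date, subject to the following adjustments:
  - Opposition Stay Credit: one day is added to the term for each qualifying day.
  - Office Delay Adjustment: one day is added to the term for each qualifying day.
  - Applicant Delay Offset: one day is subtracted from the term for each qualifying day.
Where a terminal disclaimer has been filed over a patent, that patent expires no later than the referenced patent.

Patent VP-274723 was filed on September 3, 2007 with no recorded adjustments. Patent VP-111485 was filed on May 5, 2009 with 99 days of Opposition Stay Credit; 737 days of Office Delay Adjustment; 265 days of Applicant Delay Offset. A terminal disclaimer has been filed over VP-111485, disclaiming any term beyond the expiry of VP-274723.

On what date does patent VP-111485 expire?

Natural term of VP-111485:
  Base: filing + 16 years → 5 May 2025.
  Opposition Stay Credit: +99 days → 12 August 2025.
  Office Delay Adjustment: +737 days → 19 August 2027.
  Applicant Delay Offset: −265 days → 27 November 2026.
Expiry of referenced patent VP-274723:
  Base: filing + 16 years → 3 September 2023.
Terminal disclaimer: VP-111485 expires on the earlier of 27 November 2026 and 3 September 2023.

September 3, 2023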